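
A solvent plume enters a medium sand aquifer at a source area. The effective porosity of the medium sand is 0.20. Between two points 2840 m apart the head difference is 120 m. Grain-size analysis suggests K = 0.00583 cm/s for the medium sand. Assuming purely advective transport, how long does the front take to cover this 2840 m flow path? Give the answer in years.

Convert K: 0.00583 cm/s × 864 = 5.037 m/day.
Hydraulic gradient i = Δh / L = 120 / 2840 = 0.04225.
Darcy flux q = K · i = 5.037 × 0.04225 = 0.2128 m/day.
Seepage velocity v = q / n_e = 0.2128 / 0.20 = 1.064 m/day.
Travel time t = L / v = 2840 / 1.064 = 2669 days = 7.307 years.

7.31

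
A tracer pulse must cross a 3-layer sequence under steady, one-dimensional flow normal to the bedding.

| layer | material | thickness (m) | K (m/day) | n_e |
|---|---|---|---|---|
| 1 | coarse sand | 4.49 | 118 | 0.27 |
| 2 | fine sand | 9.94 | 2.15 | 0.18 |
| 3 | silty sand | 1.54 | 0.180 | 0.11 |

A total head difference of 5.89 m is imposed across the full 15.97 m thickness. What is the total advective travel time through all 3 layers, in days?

With flow normal to the layers, continuity requires the same specific discharge q through every layer.
Σ(b_i/K_i) = 4.49/118 + 9.94/2.15 + 1.54/0.180 = 13.22 d.
q = Δh / Σ(b_i/K_i) = 5.89 / 13.22 = 0.4456 m/day.
In each layer the seepage velocity is v_i = q/n_i, so the layer transit time is t_i = b_i·n_i / q:
  layer 1 (coarse sand): t_1 = 4.49 × 0.27 / 0.4456 = 2.720 d
  layer 2 (fine sand): t_2 = 9.94 × 0.18 / 0.4456 = 4.015 d
  layer 3 (silty sand): t_3 = 1.54 × 0.11 / 0.4456 = 0.3801 d
Total t = Σ t_i = 7.115 days.

7.12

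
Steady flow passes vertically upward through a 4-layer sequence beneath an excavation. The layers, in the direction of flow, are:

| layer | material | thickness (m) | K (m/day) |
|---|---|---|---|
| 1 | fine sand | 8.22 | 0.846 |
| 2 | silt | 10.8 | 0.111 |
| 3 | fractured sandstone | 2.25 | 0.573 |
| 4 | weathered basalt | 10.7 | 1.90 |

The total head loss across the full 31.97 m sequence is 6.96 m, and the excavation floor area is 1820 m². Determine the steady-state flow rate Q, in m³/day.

Flow is perpendicular to layering, so the layers act in series and the equivalent K is the thickness-weighted harmonic mean.
Total thickness L = 8.22 + 10.8 + 2.25 + 10.7 = 31.97 m.
Σ(b_i/K_i) = 8.22/0.846 + 10.8/0.111 + 2.25/0.573 + 10.7/1.90 = 116.6 d.
K_eq = L / Σ(b_i/K_i) = 31.97 / 116.6 = 0.2743 m/day.
Q = K_eq · A · (Δh/L) = 0.2743 × 1820 × (6.96/31.97) = 108.7 m³/day.

109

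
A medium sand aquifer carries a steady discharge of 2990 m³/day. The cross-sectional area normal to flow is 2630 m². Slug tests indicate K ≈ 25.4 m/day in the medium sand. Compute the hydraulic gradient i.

From Q = K·A·i, i = Q / (K·A) = 2990 / (25.40 × 2630) = 0.04476.

0.0448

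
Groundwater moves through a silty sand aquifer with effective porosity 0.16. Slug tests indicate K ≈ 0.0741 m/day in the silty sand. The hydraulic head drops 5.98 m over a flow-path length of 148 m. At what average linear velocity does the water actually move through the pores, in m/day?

Hydraulic gradient i = Δh / L = 5.98 / 148 = 0.04041.
Darcy flux q = K · i = 0.07410 × 0.04041 = 0.002994 m/day.
Seepage velocity v = q / n_e = 0.002994 / 0.16 = 0.01871 m/day.

0.0187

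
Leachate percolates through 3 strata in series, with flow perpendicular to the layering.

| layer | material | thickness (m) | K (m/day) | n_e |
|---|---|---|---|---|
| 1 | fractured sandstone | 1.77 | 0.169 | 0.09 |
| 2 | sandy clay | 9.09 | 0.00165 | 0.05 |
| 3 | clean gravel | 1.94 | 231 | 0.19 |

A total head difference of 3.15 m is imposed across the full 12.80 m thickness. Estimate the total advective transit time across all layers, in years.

With flow normal to the layers, continuity requires the same specific discharge q through every layer.
Σ(b_i/K_i) = 1.77/0.169 + 9.09/0.00165 + 1.94/231 = 5520 d.
q = Δh / Σ(b_i/K_i) = 3.15 / 5520 = 0.0005707 m/day.
In each layer the seepage velocity is v_i = q/n_i, so the layer transit time is t_i = b_i·n_i / q:
  layer 1 (fractured sandstone): t_1 = 1.77 × 0.09 / 0.0005707 = 279.1 d
  layer 2 (sandy clay): t_2 = 9.09 × 0.05 / 0.0005707 = 796.4 d
  layer 3 (clean gravel): t_3 = 1.94 × 0.19 / 0.0005707 = 645.9 d
Total t = Σ t_i = 1721 days = 4.713 years.

4.71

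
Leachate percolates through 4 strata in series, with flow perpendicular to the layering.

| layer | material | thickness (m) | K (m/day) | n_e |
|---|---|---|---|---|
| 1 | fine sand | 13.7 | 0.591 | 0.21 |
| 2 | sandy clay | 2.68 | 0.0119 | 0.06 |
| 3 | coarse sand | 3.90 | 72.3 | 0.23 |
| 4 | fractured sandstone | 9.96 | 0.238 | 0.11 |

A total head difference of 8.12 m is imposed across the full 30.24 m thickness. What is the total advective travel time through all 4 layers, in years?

With flow normal to the layers, continuity requires the same specific discharge q through every layer.
Σ(b_i/K_i) = 13.7/0.591 + 2.68/0.0119 + 3.90/72.3 + 9.96/0.238 = 290.3 d.
q = Δh / Σ(b_i/K_i) = 8.12 / 290.3 = 0.02797 m/day.
In each layer the seepage velocity is v_i = q/n_i, so the layer transit time is t_i = b_i·n_i / q:
  layer 1 (fine sand): t_1 = 13.7 × 0.21 / 0.02797 = 102.9 d
  layer 2 (sandy clay): t_2 = 2.68 × 0.06 / 0.02797 = 5.749 d
  layer 3 (coarse sand): t_3 = 3.90 × 0.23 / 0.02797 = 32.07 d
  layer 4 (fractured sandstone): t_4 = 9.96 × 0.11 / 0.02797 = 39.17 d
Total t = Σ t_i = 179.8 days = 0.4924 years.

0.492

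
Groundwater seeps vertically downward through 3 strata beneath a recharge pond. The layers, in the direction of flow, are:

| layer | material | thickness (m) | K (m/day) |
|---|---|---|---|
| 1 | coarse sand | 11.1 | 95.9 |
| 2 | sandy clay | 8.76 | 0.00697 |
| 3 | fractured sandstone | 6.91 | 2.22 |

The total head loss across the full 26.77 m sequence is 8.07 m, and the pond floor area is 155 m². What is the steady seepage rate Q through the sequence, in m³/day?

0.993

Flow is perpendicular to layering, so the layers act in series and the equivalent K is the thickness-weighted harmonic mean.
Total thickness L = 11.1 + 8.76 + 6.91 = 26.77 m.
Σ(b_i/K_i) = 11.1/95.9 + 8.76/0.00697 + 6.91/2.22 = 1260 d.
K_eq = L / Σ(b_i/K_i) = 26.77 / 1260 = 0.02125 m/day.
Q = K_eq · A · (Δh/L) = 0.02125 × 155 × (8.07/26.77) = 0.9927 m³/day.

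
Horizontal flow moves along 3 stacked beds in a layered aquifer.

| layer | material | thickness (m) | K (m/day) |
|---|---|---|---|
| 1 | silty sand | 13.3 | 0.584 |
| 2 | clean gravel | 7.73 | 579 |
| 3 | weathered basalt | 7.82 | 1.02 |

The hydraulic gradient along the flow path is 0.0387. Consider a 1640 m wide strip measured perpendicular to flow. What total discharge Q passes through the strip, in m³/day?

285000

Flow is parallel to layering, so each bed carries its own Darcy discharge and the transmissivities add.
Σ(K_i·b_i) = 0.584×13.3 + 579×7.73 + 1.02×7.82 = 4491 m²/day.
Hydraulic gradient i = 0.0387.
Q = Σ(K_i·b_i) · W · i = 4491 × 1640 × 0.03870 = 2.851e+05 m³/day.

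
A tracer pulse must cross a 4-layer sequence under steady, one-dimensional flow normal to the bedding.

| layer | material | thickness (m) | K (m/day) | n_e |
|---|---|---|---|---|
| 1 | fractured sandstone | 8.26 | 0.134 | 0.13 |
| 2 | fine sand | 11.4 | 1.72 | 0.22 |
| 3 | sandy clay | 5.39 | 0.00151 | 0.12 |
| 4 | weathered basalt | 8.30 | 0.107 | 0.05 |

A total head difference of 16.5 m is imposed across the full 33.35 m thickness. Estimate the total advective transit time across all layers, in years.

2.86

With flow normal to the layers, continuity requires the same specific discharge q through every layer.
Σ(b_i/K_i) = 8.26/0.134 + 11.4/1.72 + 5.39/0.00151 + 8.30/0.107 = 3715 d.
q = Δh / Σ(b_i/K_i) = 16.5 / 3715 = 0.004441 m/day.
In each layer the seepage velocity is v_i = q/n_i, so the layer transit time is t_i = b_i·n_i / q:
  layer 1 (fractured sandstone): t_1 = 8.26 × 0.13 / 0.004441 = 241.8 d
  layer 2 (fine sand): t_2 = 11.4 × 0.22 / 0.004441 = 564.7 d
  layer 3 (sandy clay): t_3 = 5.39 × 0.12 / 0.004441 = 145.6 d
  layer 4 (weathered basalt): t_4 = 8.30 × 0.05 / 0.004441 = 93.45 d
Total t = Σ t_i = 1046 days = 2.863 years.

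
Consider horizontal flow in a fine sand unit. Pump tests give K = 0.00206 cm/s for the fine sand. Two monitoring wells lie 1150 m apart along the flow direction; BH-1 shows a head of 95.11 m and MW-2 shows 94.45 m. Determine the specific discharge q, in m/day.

0.00102

Convert K: 0.00206 cm/s × 864 = 1.780 m/day.
Hydraulic gradient i = (95.11 − 94.45) / 1150 = 0.66 / 1150 = 0.0005739.
Specific discharge q = K · i = 1.780 × 0.0005739 = 0.001021 m/day.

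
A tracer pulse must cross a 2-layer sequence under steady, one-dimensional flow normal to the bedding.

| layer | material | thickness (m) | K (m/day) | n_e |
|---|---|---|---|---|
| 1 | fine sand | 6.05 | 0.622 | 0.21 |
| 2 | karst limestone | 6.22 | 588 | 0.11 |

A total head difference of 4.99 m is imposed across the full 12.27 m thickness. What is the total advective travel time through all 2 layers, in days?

With flow normal to the layers, continuity requires the same specific discharge q through every layer.
Σ(b_i/K_i) = 6.05/0.622 + 6.22/588 = 9.737 d.
q = Δh / Σ(b_i/K_i) = 4.99 / 9.737 = 0.5125 m/day.
In each layer the seepage velocity is v_i = q/n_i, so the layer transit time is t_i = b_i·n_i / q:
  layer 1 (fine sand): t_1 = 6.05 × 0.21 / 0.5125 = 2.479 d
  layer 2 (karst limestone): t_2 = 6.22 × 0.11 / 0.5125 = 1.335 d
Total t = Σ t_i = 3.814 days.

3.81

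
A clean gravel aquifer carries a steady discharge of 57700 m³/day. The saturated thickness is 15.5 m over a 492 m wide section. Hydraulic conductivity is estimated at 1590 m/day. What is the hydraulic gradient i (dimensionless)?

0.00476

Cross-sectional area A = 492 × 15.5 = 7626 m².
From Q = K·A·i, i = Q / (K·A) = 57700 / (1590 × 7626) = 0.004759.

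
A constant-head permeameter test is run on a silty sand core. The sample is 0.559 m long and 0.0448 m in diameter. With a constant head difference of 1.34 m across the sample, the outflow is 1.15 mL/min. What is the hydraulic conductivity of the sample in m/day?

Cross-sectional area A = π·(d/2)² = π × (0.0448/2)² = 0.001576 m².
Convert discharge: 1.15 mL/min = 1.917e-08 m³/s.
Darcy's law rearranged: K = Q·L / (A·Δh) = 1.917e-08 × 0.559 / (0.001576 × 1.34) = 5.072e-06 m/s = 0.4382 m/day.

0.438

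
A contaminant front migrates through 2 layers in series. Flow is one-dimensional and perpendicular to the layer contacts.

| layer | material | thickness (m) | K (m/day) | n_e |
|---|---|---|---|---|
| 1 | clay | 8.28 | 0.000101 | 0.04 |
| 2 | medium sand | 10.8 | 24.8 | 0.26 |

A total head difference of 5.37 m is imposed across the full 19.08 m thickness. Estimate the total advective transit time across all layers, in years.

With flow normal to the layers, continuity requires the same specific discharge q through every layer.
Σ(b_i/K_i) = 8.28/0.000101 + 10.8/24.8 = 81981 d.
q = Δh / Σ(b_i/K_i) = 5.37 / 81981 = 6.550e-05 m/day.
In each layer the seepage velocity is v_i = q/n_i, so the layer transit time is t_i = b_i·n_i / q:
  layer 1 (clay): t_1 = 8.28 × 0.04 / 6.550e-05 = 5056 d
  layer 2 (medium sand): t_2 = 10.8 × 0.26 / 6.550e-05 = 42868 d
Total t = Σ t_i = 47924 days = 131.2 years.

131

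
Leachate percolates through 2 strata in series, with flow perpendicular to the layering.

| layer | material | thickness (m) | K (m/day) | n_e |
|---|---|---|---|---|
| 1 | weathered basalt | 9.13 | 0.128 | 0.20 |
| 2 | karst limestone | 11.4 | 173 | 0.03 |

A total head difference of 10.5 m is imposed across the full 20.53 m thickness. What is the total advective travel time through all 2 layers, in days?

With flow normal to the layers, continuity requires the same specific discharge q through every layer.
Σ(b_i/K_i) = 9.13/0.128 + 11.4/173 = 71.39 d.
q = Δh / Σ(b_i/K_i) = 10.5 / 71.39 = 0.1471 m/day.
In each layer the seepage velocity is v_i = q/n_i, so the layer transit time is t_i = b_i·n_i / q:
  layer 1 (weathered basalt): t_1 = 9.13 × 0.20 / 0.1471 = 12.42 d
  layer 2 (karst limestone): t_2 = 11.4 × 0.03 / 0.1471 = 2.325 d
Total t = Σ t_i = 14.74 days.

14.7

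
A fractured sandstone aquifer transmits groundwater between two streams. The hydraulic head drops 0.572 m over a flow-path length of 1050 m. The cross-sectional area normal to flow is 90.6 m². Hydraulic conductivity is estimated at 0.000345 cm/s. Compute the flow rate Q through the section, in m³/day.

0.0147

Convert K: 0.000345 cm/s × 864 = 0.2981 m/day.
Hydraulic gradient i = Δh / L = 0.572 / 1050 = 0.0005448.
Darcy's law: Q = K · A · i = 0.2981 × 90.60 × 0.0005448 = 0.01471 m³/day.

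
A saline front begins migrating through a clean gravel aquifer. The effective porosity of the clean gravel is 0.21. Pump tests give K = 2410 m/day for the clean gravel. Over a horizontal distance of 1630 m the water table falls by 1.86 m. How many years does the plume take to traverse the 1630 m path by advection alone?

Hydraulic gradient i = Δh / L = 1.86 / 1630 = 0.001141.
Darcy flux q = K · i = 2410 × 0.001141 = 2.750 m/day.
Seepage velocity v = q / n_e = 2.750 / 0.21 = 13.10 m/day.
Travel time t = L / v = 1630 / 13.10 = 124.5 days = 0.3408 years.

0.341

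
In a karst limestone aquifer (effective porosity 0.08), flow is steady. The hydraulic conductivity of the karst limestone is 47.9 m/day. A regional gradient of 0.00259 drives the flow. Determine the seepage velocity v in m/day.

1.55

Hydraulic gradient i = 0.00259.
Darcy flux q = K · i = 47.90 × 0.002590 = 0.1241 m/day.
Seepage velocity v = q / n_e = 0.1241 / 0.08 = 1.551 m/day.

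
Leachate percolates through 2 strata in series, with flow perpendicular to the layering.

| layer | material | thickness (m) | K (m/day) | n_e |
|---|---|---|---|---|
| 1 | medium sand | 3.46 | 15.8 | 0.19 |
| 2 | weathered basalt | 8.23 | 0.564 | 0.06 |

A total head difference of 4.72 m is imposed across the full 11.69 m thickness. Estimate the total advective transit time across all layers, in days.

With flow normal to the layers, continuity requires the same specific discharge q through every layer.
Σ(b_i/K_i) = 3.46/15.8 + 8.23/0.564 = 14.81 d.
q = Δh / Σ(b_i/K_i) = 4.72 / 14.81 = 0.3187 m/day.
In each layer the seepage velocity is v_i = q/n_i, so the layer transit time is t_i = b_i·n_i / q:
  layer 1 (medium sand): t_1 = 3.46 × 0.19 / 0.3187 = 2.063 d
  layer 2 (weathered basalt): t_2 = 8.23 × 0.06 / 0.3187 = 1.550 d
Total t = Σ t_i = 3.612 days.

3.61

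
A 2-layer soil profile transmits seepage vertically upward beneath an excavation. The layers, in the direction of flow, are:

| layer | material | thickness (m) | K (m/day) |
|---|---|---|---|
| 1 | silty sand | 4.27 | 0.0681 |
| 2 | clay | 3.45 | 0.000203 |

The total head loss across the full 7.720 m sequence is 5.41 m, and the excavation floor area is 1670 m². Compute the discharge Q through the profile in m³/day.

Flow is perpendicular to layering, so the layers act in series and the equivalent K is the thickness-weighted harmonic mean.
Total thickness L = 4.27 + 3.45 = 7.720 m.
Σ(b_i/K_i) = 4.27/0.0681 + 3.45/0.000203 = 17058 d.
K_eq = L / Σ(b_i/K_i) = 7.720 / 17058 = 0.0004526 m/day.
Q = K_eq · A · (Δh/L) = 0.0004526 × 1670 × (5.41/7.720) = 0.5297 m³/day.

0.530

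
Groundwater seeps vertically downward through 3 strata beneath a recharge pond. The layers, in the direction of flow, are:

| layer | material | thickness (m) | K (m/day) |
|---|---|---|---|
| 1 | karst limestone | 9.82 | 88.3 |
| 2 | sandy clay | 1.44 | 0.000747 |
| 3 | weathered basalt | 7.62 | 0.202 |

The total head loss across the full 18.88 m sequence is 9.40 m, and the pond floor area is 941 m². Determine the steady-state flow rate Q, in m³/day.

Flow is perpendicular to layering, so the layers act in series and the equivalent K is the thickness-weighted harmonic mean.
Total thickness L = 9.82 + 1.44 + 7.62 = 18.88 m.
Σ(b_i/K_i) = 9.82/88.3 + 1.44/0.000747 + 7.62/0.202 = 1966 d.
K_eq = L / Σ(b_i/K_i) = 18.88 / 1966 = 0.009605 m/day.
Q = K_eq · A · (Δh/L) = 0.009605 × 941 × (9.40/18.88) = 4.500 m³/day.

4.50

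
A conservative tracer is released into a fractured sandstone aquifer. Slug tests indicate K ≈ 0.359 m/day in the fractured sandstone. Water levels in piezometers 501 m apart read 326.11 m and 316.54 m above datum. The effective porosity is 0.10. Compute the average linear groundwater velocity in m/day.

0.0686

Hydraulic gradient i = (326.11 − 316.54) / 501 = 9.57 / 501 = 0.01910.
Darcy flux q = K · i = 0.3590 × 0.01910 = 0.006858 m/day.
Seepage velocity v = q / n_e = 0.006858 / 0.10 = 0.06858 m/day.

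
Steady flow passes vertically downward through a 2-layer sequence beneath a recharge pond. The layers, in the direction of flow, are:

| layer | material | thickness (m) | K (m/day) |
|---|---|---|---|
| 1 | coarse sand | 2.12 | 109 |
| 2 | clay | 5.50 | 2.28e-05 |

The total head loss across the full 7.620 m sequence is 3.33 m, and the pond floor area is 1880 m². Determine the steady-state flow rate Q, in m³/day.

Flow is perpendicular to layering, so the layers act in series and the equivalent K is the thickness-weighted harmonic mean.
Total thickness L = 2.12 + 5.50 = 7.620 m.
Σ(b_i/K_i) = 2.12/109 + 5.50/2.28e-05 = 2.412e+05 d.
K_eq = L / Σ(b_i/K_i) = 7.620 / 2.412e+05 = 3.159e-05 m/day.
Q = K_eq · A · (Δh/L) = 3.159e-05 × 1880 × (3.33/7.620) = 0.02595 m³/day.

0.0260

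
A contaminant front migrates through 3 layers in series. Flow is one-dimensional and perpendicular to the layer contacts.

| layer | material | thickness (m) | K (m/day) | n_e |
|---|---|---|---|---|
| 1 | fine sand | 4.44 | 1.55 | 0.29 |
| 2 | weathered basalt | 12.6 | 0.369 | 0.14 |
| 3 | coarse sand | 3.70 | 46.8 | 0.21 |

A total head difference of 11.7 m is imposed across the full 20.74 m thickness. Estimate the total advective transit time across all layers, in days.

With flow normal to the layers, continuity requires the same specific discharge q through every layer.
Σ(b_i/K_i) = 4.44/1.55 + 12.6/0.369 + 3.70/46.8 = 37.09 d.
q = Δh / Σ(b_i/K_i) = 11.7 / 37.09 = 0.3154 m/day.
In each layer the seepage velocity is v_i = q/n_i, so the layer transit time is t_i = b_i·n_i / q:
  layer 1 (fine sand): t_1 = 4.44 × 0.29 / 0.3154 = 4.082 d
  layer 2 (weathered basalt): t_2 = 12.6 × 0.14 / 0.3154 = 5.592 d
  layer 3 (coarse sand): t_3 = 3.70 × 0.21 / 0.3154 = 2.463 d
Total t = Σ t_i = 12.14 days.

12.1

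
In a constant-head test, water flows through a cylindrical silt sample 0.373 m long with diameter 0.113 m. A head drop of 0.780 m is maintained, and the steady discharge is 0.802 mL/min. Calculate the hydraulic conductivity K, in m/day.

0.0551

Cross-sectional area A = π·(d/2)² = π × (0.113/2)² = 0.01003 m².
Convert discharge: 0.802 mL/min = 1.337e-08 m³/s.
Darcy's law rearranged: K = Q·L / (A·Δh) = 1.337e-08 × 0.373 / (0.01003 × 0.780) = 6.374e-07 m/s = 0.05507 m/day.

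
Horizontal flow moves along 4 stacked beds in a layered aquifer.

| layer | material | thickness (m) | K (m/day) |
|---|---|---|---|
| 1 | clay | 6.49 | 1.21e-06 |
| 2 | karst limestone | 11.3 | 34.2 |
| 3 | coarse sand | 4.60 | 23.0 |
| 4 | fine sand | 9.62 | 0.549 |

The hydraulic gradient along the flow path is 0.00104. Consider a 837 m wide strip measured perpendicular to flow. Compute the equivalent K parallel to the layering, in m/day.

Flow is parallel to layering, so each bed carries its own Darcy discharge and the transmissivities add.
Σ(K_i·b_i) = 1.21e-06×6.49 + 34.2×11.3 + 23.0×4.60 + 0.549×9.62 = 497.5 m²/day.
Total thickness b = 32.01 m, so K_eq = Σ(K_i·b_i)/b = 15.54 m/day.

15.5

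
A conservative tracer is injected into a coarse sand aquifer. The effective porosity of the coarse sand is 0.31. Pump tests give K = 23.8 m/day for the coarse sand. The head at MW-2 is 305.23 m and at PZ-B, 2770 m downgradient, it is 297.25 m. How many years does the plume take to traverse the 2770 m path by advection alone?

Hydraulic gradient i = (305.23 − 297.25) / 2770 = 7.98 / 2770 = 0.002881.
Darcy flux q = K · i = 23.80 × 0.002881 = 0.06856 m/day.
Seepage velocity v = q / n_e = 0.06856 / 0.31 = 0.2212 m/day.
Travel time t = L / v = 2770 / 0.2212 = 12524 days = 34.29 years.

34.3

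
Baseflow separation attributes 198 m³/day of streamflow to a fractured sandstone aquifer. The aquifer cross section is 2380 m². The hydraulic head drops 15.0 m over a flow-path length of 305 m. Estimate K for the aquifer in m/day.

Hydraulic gradient i = Δh / L = 15.0 / 305 = 0.04918.
From Q = K·A·i, K = Q / (A·i) = 198 / (2380 × 0.04918) = 1.692 m/day.

1.69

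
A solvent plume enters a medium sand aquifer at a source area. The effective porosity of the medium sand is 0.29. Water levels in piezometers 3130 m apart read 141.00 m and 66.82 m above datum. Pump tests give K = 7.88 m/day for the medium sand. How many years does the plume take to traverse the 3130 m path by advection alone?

13.3

Hydraulic gradient i = (141.00 − 66.82) / 3130 = 74.18 / 3130 = 0.02370.
Darcy flux q = K · i = 7.880 × 0.02370 = 0.1868 m/day.
Seepage velocity v = q / n_e = 0.1868 / 0.29 = 0.6440 m/day.
Travel time t = L / v = 3130 / 0.6440 = 4860 days = 13.31 years.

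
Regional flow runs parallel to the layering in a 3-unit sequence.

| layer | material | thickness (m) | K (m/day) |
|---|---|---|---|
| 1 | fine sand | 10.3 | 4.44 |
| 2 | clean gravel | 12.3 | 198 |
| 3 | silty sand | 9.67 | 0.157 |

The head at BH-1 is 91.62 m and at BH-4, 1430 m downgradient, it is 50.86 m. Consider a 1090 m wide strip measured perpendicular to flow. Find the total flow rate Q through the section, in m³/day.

77100

Flow is parallel to layering, so each bed carries its own Darcy discharge and the transmissivities add.
Σ(K_i·b_i) = 4.44×10.3 + 198×12.3 + 0.157×9.67 = 2483 m²/day.
Hydraulic gradient i = (91.62 − 50.86) / 1430 = 40.76 / 1430 = 0.02850.
Q = Σ(K_i·b_i) · W · i = 2483 × 1090 × 0.02850 = 77133 m³/day.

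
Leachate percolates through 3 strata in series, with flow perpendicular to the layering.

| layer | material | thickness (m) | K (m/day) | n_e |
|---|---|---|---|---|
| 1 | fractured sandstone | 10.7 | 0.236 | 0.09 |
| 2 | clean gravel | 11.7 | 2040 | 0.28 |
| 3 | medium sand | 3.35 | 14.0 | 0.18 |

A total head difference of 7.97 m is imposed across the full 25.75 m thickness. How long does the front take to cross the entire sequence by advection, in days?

With flow normal to the layers, continuity requires the same specific discharge q through every layer.
Σ(b_i/K_i) = 10.7/0.236 + 11.7/2040 + 3.35/14.0 = 45.58 d.
q = Δh / Σ(b_i/K_i) = 7.97 / 45.58 = 0.1748 m/day.
In each layer the seepage velocity is v_i = q/n_i, so the layer transit time is t_i = b_i·n_i / q:
  layer 1 (fractured sandstone): t_1 = 10.7 × 0.09 / 0.1748 = 5.508 d
  layer 2 (clean gravel): t_2 = 11.7 × 0.28 / 0.1748 = 18.74 d
  layer 3 (medium sand): t_3 = 3.35 × 0.18 / 0.1748 = 3.449 d
Total t = Σ t_i = 27.69 days.

27.7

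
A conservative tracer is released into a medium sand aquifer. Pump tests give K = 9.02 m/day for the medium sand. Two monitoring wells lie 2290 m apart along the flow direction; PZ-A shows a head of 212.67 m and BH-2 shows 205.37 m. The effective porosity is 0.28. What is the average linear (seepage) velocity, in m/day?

Hydraulic gradient i = (212.67 − 205.37) / 2290 = 7.3 / 2290 = 0.003188.
Darcy flux q = K · i = 9.020 × 0.003188 = 0.02875 m/day.
Seepage velocity v = q / n_e = 0.02875 / 0.28 = 0.1027 m/day.

0.103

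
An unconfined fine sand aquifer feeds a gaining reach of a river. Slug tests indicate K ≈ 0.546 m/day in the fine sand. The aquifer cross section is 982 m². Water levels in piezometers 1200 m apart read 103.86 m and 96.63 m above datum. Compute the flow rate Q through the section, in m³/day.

Hydraulic gradient i = (103.86 − 96.63) / 1200 = 7.23 / 1200 = 0.006025.
Darcy's law: Q = K · A · i = 0.5460 × 982.0 × 0.006025 = 3.230 m³/day.

3.23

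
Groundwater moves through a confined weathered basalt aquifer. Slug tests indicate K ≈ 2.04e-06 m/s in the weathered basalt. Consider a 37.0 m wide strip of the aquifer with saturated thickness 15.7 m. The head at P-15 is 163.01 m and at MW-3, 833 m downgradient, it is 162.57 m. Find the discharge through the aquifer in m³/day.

Convert K: 2.04e-06 m/s × 86400 = 0.1763 m/day.
Cross-sectional area A = 37.0 × 15.7 = 580.9 m².
Hydraulic gradient i = (163.01 − 162.57) / 833 = 0.44 / 833 = 0.0005282.
Darcy's law: Q = K · A · i = 0.1763 × 580.9 × 0.0005282 = 0.05408 m³/day.

0.0541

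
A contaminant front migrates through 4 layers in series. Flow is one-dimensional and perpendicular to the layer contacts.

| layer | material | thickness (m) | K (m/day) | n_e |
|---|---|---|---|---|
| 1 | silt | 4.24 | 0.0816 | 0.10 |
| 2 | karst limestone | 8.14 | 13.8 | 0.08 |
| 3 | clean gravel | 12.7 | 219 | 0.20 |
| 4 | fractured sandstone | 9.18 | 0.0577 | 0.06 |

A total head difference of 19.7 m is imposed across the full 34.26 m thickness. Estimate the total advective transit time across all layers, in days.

With flow normal to the layers, continuity requires the same specific discharge q through every layer.
Σ(b_i/K_i) = 4.24/0.0816 + 8.14/13.8 + 12.7/219 + 9.18/0.0577 = 211.7 d.
q = Δh / Σ(b_i/K_i) = 19.7 / 211.7 = 0.09305 m/day.
In each layer the seepage velocity is v_i = q/n_i, so the layer transit time is t_i = b_i·n_i / q:
  layer 1 (silt): t_1 = 4.24 × 0.10 / 0.09305 = 4.557 d
  layer 2 (karst limestone): t_2 = 8.14 × 0.08 / 0.09305 = 6.998 d
  layer 3 (clean gravel): t_3 = 12.7 × 0.20 / 0.09305 = 27.30 d
  layer 4 (fractured sandstone): t_4 = 9.18 × 0.06 / 0.09305 = 5.919 d
Total t = Σ t_i = 44.77 days.

44.8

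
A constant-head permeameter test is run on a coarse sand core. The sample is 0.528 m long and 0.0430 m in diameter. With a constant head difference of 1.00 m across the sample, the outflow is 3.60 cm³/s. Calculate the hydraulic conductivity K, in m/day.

113

Cross-sectional area A = π·(d/2)² = π × (0.0430/2)² = 0.001452 m².
Convert discharge: 3.60 cm³/s = 3.600e-06 m³/s.
Darcy's law rearranged: K = Q·L / (A·Δh) = 3.600e-06 × 0.528 / (0.001452 × 1.00) = 0.001309 m/s = 113.1 m/day.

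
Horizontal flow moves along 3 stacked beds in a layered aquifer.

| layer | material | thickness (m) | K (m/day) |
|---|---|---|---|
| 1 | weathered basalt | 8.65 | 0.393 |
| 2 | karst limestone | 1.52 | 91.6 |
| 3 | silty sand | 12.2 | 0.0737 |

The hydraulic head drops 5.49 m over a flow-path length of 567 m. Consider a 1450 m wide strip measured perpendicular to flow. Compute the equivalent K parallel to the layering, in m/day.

6.42

Flow is parallel to layering, so each bed carries its own Darcy discharge and the transmissivities add.
Σ(K_i·b_i) = 0.393×8.65 + 91.6×1.52 + 0.0737×12.2 = 143.5 m²/day.
Total thickness b = 22.37 m, so K_eq = Σ(K_i·b_i)/b = 6.416 m/day.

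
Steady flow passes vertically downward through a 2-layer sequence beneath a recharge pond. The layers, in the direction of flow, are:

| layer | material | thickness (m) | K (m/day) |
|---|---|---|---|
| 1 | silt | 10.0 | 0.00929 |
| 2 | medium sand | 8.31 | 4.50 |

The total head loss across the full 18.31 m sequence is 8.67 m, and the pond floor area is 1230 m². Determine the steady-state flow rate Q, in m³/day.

9.89

Flow is perpendicular to layering, so the layers act in series and the equivalent K is the thickness-weighted harmonic mean.
Total thickness L = 10.0 + 8.31 = 18.31 m.
Σ(b_i/K_i) = 10.0/0.00929 + 8.31/4.50 = 1078 d.
K_eq = L / Σ(b_i/K_i) = 18.31 / 1078 = 0.01698 m/day.
Q = K_eq · A · (Δh/L) = 0.01698 × 1230 × (8.67/18.31) = 9.890 m³/day.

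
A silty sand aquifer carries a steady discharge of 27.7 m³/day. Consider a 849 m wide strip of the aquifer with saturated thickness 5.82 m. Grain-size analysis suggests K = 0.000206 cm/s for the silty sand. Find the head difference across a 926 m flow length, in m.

29.2

Convert K: 0.000206 cm/s × 864 = 0.1780 m/day.
Cross-sectional area A = 849 × 5.82 = 4941 m².
From Q = K·A·i, i = Q / (K·A) = 27.7 / (0.1780 × 4941) = 0.03150.
Head loss Δh = i · L = 0.03150 × 926 = 29.17 m.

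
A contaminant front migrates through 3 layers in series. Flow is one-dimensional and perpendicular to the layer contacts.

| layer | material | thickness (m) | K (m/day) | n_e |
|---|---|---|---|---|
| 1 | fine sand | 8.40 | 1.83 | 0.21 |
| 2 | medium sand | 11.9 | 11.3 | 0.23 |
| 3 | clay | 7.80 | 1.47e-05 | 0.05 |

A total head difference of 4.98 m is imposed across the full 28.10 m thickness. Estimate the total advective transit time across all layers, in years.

With flow normal to the layers, continuity requires the same specific discharge q through every layer.
Σ(b_i/K_i) = 8.40/1.83 + 11.9/11.3 + 7.80/1.47e-05 = 5.306e+05 d.
q = Δh / Σ(b_i/K_i) = 4.98 / 5.306e+05 = 9.385e-06 m/day.
In each layer the seepage velocity is v_i = q/n_i, so the layer transit time is t_i = b_i·n_i / q:
  layer 1 (fine sand): t_1 = 8.40 × 0.21 / 9.385e-06 = 1.880e+05 d
  layer 2 (medium sand): t_2 = 11.9 × 0.23 / 9.385e-06 = 2.916e+05 d
  layer 3 (clay): t_3 = 7.80 × 0.05 / 9.385e-06 = 41554 d
Total t = Σ t_i = 5.211e+05 days = 1427 years.

1430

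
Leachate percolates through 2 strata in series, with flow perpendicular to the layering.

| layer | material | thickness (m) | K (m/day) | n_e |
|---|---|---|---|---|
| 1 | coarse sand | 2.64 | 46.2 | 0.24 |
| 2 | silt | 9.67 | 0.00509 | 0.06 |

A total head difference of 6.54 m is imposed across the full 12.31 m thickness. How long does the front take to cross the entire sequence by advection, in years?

0.965

With flow normal to the layers, continuity requires the same specific discharge q through every layer.
Σ(b_i/K_i) = 2.64/46.2 + 9.67/0.00509 = 1900 d.
q = Δh / Σ(b_i/K_i) = 6.54 / 1900 = 0.003442 m/day.
In each layer the seepage velocity is v_i = q/n_i, so the layer transit time is t_i = b_i·n_i / q:
  layer 1 (coarse sand): t_1 = 2.64 × 0.24 / 0.003442 = 184.1 d
  layer 2 (silt): t_2 = 9.67 × 0.06 / 0.003442 = 168.5 d
Total t = Σ t_i = 352.6 days = 0.9654 years.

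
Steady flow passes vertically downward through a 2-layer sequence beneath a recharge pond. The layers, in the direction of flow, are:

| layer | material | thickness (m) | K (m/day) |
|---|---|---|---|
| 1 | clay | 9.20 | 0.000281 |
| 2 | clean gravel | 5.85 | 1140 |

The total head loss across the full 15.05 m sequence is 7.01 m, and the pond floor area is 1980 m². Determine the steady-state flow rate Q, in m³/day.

Flow is perpendicular to layering, so the layers act in series and the equivalent K is the thickness-weighted harmonic mean.
Total thickness L = 9.20 + 5.85 = 15.05 m.
Σ(b_i/K_i) = 9.20/0.000281 + 5.85/1140 = 32740 d.
K_eq = L / Σ(b_i/K_i) = 15.05 / 32740 = 0.0004597 m/day.
Q = K_eq · A · (Δh/L) = 0.0004597 × 1980 × (7.01/15.05) = 0.4239 m³/day.

0.424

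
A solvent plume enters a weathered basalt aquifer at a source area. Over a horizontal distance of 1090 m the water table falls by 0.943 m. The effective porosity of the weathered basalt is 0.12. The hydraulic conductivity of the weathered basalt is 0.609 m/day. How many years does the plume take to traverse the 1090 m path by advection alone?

Hydraulic gradient i = Δh / L = 0.943 / 1090 = 0.0008651.
Darcy flux q = K · i = 0.6090 × 0.0008651 = 0.0005269 m/day.
Seepage velocity v = q / n_e = 0.0005269 / 0.12 = 0.004391 m/day.
Travel time t = L / v = 1090 / 0.004391 = 2.483e+05 days = 679.7 years.

680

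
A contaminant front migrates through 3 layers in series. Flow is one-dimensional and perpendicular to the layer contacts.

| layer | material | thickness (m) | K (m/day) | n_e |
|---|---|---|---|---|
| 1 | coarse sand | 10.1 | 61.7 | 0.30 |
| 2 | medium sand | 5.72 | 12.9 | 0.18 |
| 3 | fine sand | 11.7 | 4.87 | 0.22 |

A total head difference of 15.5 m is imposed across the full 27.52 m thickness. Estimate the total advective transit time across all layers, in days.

1.29

With flow normal to the layers, continuity requires the same specific discharge q through every layer.
Σ(b_i/K_i) = 10.1/61.7 + 5.72/12.9 + 11.7/4.87 = 3.010 d.
q = Δh / Σ(b_i/K_i) = 15.5 / 3.010 = 5.150 m/day.
In each layer the seepage velocity is v_i = q/n_i, so the layer transit time is t_i = b_i·n_i / q:
  layer 1 (coarse sand): t_1 = 10.1 × 0.30 / 5.150 = 0.5883 d
  layer 2 (medium sand): t_2 = 5.72 × 0.18 / 5.150 = 0.1999 d
  layer 3 (fine sand): t_3 = 11.7 × 0.22 / 5.150 = 0.4998 d
Total t = Σ t_i = 1.288 days.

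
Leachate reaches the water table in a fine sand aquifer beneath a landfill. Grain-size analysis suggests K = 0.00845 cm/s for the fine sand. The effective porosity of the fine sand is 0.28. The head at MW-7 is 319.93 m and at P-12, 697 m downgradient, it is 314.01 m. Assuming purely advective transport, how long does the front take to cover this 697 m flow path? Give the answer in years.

Convert K: 0.00845 cm/s × 864 = 7.301 m/day.
Hydraulic gradient i = (319.93 − 314.01) / 697 = 5.92 / 697 = 0.008494.
Darcy flux q = K · i = 7.301 × 0.008494 = 0.06201 m/day.
Seepage velocity v = q / n_e = 0.06201 / 0.28 = 0.2215 m/day.
Travel time t = L / v = 697 / 0.2215 = 3147 days = 8.617 years.

8.62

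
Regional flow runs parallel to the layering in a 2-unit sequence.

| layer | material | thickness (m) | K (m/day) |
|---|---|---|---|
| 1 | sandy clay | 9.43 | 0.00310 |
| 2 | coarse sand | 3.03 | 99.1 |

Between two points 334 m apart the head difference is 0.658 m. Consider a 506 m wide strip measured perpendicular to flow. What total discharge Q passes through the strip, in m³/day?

Flow is parallel to layering, so each bed carries its own Darcy discharge and the transmissivities add.
Σ(K_i·b_i) = 0.00310×9.43 + 99.1×3.03 = 300.3 m²/day.
Hydraulic gradient i = Δh / L = 0.658 / 334 = 0.001970.
Q = Σ(K_i·b_i) · W · i = 300.3 × 506 × 0.001970 = 299.4 m³/day.

299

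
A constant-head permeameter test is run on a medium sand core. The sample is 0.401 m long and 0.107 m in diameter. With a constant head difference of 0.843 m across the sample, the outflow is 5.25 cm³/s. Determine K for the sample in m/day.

Cross-sectional area A = π·(d/2)² = π × (0.107/2)² = 0.008992 m².
Convert discharge: 5.25 cm³/s = 5.250e-06 m³/s.
Darcy's law rearranged: K = Q·L / (A·Δh) = 5.250e-06 × 0.401 / (0.008992 × 0.843) = 0.0002777 m/s = 24.00 m/day.

24.0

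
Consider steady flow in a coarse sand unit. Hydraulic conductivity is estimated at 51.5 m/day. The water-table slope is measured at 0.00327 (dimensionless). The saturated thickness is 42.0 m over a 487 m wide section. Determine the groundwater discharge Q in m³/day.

3440

Cross-sectional area A = 487 × 42.0 = 20454 m².
Hydraulic gradient i = 0.00327.
Darcy's law: Q = K · A · i = 51.50 × 20454 × 0.003270 = 3445 m³/day.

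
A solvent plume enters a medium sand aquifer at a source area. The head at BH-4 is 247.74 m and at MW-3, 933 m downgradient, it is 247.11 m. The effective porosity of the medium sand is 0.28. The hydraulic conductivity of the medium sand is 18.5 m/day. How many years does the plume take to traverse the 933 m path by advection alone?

57.3

Hydraulic gradient i = (247.74 − 247.11) / 933 = 0.63 / 933 = 0.0006752.
Darcy flux q = K · i = 18.50 × 0.0006752 = 0.01249 m/day.
Seepage velocity v = q / n_e = 0.01249 / 0.28 = 0.04461 m/day.
Travel time t = L / v = 933 / 0.04461 = 20913 days = 57.26 years.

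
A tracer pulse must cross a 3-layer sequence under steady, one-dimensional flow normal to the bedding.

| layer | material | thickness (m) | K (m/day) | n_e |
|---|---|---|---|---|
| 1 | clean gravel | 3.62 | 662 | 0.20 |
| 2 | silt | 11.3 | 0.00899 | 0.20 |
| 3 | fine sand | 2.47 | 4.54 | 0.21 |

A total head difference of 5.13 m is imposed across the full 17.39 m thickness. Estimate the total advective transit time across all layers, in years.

2.35

With flow normal to the layers, continuity requires the same specific discharge q through every layer.
Σ(b_i/K_i) = 3.62/662 + 11.3/0.00899 + 2.47/4.54 = 1258 d.
q = Δh / Σ(b_i/K_i) = 5.13 / 1258 = 0.004080 m/day.
In each layer the seepage velocity is v_i = q/n_i, so the layer transit time is t_i = b_i·n_i / q:
  layer 1 (clean gravel): t_1 = 3.62 × 0.20 / 0.004080 = 177.5 d
  layer 2 (silt): t_2 = 11.3 × 0.20 / 0.004080 = 554.0 d
  layer 3 (fine sand): t_3 = 2.47 × 0.21 / 0.004080 = 127.1 d
Total t = Σ t_i = 858.6 days = 2.351 years.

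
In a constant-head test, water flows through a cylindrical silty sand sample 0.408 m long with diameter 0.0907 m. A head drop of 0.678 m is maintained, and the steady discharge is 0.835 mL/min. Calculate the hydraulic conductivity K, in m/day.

Cross-sectional area A = π·(d/2)² = π × (0.0907/2)² = 0.006461 m².
Convert discharge: 0.835 mL/min = 1.392e-08 m³/s.
Darcy's law rearranged: K = Q·L / (A·Δh) = 1.392e-08 × 0.408 / (0.006461 × 0.678) = 1.296e-06 m/s = 0.1120 m/day.

0.112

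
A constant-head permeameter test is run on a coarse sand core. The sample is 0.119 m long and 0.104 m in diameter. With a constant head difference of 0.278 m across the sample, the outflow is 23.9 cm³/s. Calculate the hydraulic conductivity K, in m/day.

Cross-sectional area A = π·(d/2)² = π × (0.104/2)² = 0.008495 m².
Convert discharge: 23.9 cm³/s = 2.390e-05 m³/s.
Darcy's law rearranged: K = Q·L / (A·Δh) = 2.390e-05 × 0.119 / (0.008495 × 0.278) = 0.001204 m/s = 104.1 m/day.

104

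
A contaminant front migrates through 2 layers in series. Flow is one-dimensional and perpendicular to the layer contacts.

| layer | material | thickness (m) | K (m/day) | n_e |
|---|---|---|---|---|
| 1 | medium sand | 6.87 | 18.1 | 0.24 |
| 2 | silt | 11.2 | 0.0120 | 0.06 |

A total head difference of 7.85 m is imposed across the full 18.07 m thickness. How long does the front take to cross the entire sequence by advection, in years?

0.756

With flow normal to the layers, continuity requires the same specific discharge q through every layer.
Σ(b_i/K_i) = 6.87/18.1 + 11.2/0.0120 = 933.7 d.
q = Δh / Σ(b_i/K_i) = 7.85 / 933.7 = 0.008407 m/day.
In each layer the seepage velocity is v_i = q/n_i, so the layer transit time is t_i = b_i·n_i / q:
  layer 1 (medium sand): t_1 = 6.87 × 0.24 / 0.008407 = 196.1 d
  layer 2 (silt): t_2 = 11.2 × 0.06 / 0.008407 = 79.93 d
Total t = Σ t_i = 276.0 days = 0.7558 years.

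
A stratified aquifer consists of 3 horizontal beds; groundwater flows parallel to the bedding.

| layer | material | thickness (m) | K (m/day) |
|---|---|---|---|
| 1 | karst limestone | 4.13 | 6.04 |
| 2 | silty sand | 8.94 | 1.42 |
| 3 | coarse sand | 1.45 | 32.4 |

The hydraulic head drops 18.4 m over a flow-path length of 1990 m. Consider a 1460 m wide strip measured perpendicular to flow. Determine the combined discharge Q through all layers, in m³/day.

Flow is parallel to layering, so each bed carries its own Darcy discharge and the transmissivities add.
Σ(K_i·b_i) = 6.04×4.13 + 1.42×8.94 + 32.4×1.45 = 84.62 m²/day.
Hydraulic gradient i = Δh / L = 18.4 / 1990 = 0.009246.
Q = Σ(K_i·b_i) · W · i = 84.62 × 1460 × 0.009246 = 1142 m³/day.

1140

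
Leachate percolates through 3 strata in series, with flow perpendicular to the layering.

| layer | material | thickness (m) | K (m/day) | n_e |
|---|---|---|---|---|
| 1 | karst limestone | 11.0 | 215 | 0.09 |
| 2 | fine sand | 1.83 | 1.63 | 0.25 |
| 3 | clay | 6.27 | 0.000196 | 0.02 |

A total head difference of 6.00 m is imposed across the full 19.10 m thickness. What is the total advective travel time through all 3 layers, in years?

23.0

With flow normal to the layers, continuity requires the same specific discharge q through every layer.
Σ(b_i/K_i) = 11.0/215 + 1.83/1.63 + 6.27/0.000196 = 31991 d.
q = Δh / Σ(b_i/K_i) = 6.00 / 31991 = 0.0001876 m/day.
In each layer the seepage velocity is v_i = q/n_i, so the layer transit time is t_i = b_i·n_i / q:
  layer 1 (karst limestone): t_1 = 11.0 × 0.09 / 0.0001876 = 5279 d
  layer 2 (fine sand): t_2 = 1.83 × 0.25 / 0.0001876 = 2439 d
  layer 3 (clay): t_3 = 6.27 × 0.02 / 0.0001876 = 668.6 d
Total t = Σ t_i = 8386 days = 22.96 years.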